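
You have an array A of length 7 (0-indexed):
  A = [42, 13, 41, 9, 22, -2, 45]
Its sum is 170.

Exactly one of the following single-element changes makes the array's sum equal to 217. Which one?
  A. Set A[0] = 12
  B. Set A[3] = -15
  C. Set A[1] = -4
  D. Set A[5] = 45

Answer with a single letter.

Answer: D

Derivation:
Option A: A[0] 42->12, delta=-30, new_sum=170+(-30)=140
Option B: A[3] 9->-15, delta=-24, new_sum=170+(-24)=146
Option C: A[1] 13->-4, delta=-17, new_sum=170+(-17)=153
Option D: A[5] -2->45, delta=47, new_sum=170+(47)=217 <-- matches target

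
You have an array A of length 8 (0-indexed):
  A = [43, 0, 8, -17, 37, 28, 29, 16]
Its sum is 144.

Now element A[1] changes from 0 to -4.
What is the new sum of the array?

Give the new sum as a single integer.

Answer: 140

Derivation:
Old value at index 1: 0
New value at index 1: -4
Delta = -4 - 0 = -4
New sum = old_sum + delta = 144 + (-4) = 140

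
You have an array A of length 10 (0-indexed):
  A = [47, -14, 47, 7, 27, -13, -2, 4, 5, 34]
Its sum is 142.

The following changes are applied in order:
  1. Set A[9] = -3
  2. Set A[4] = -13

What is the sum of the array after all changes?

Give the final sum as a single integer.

Answer: 65

Derivation:
Initial sum: 142
Change 1: A[9] 34 -> -3, delta = -37, sum = 105
Change 2: A[4] 27 -> -13, delta = -40, sum = 65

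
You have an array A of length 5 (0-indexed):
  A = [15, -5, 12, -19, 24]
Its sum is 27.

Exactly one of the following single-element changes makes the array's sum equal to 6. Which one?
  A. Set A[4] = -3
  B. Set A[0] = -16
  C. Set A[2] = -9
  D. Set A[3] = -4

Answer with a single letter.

Option A: A[4] 24->-3, delta=-27, new_sum=27+(-27)=0
Option B: A[0] 15->-16, delta=-31, new_sum=27+(-31)=-4
Option C: A[2] 12->-9, delta=-21, new_sum=27+(-21)=6 <-- matches target
Option D: A[3] -19->-4, delta=15, new_sum=27+(15)=42

Answer: C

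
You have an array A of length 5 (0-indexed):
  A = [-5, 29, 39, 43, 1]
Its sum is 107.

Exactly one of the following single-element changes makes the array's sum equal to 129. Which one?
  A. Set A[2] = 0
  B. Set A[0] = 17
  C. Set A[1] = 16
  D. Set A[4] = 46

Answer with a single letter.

Answer: B

Derivation:
Option A: A[2] 39->0, delta=-39, new_sum=107+(-39)=68
Option B: A[0] -5->17, delta=22, new_sum=107+(22)=129 <-- matches target
Option C: A[1] 29->16, delta=-13, new_sum=107+(-13)=94
Option D: A[4] 1->46, delta=45, new_sum=107+(45)=152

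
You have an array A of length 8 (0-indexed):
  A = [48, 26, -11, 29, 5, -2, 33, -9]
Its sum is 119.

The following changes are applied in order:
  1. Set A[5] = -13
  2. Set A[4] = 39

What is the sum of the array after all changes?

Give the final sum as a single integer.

Answer: 142

Derivation:
Initial sum: 119
Change 1: A[5] -2 -> -13, delta = -11, sum = 108
Change 2: A[4] 5 -> 39, delta = 34, sum = 142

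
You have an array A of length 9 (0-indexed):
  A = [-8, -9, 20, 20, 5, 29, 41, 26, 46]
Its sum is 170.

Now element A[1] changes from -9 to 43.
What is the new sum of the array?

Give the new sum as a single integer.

Answer: 222

Derivation:
Old value at index 1: -9
New value at index 1: 43
Delta = 43 - -9 = 52
New sum = old_sum + delta = 170 + (52) = 222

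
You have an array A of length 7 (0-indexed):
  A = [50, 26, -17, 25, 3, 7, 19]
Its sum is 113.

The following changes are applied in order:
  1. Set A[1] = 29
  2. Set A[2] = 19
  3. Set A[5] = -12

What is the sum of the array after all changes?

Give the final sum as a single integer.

Initial sum: 113
Change 1: A[1] 26 -> 29, delta = 3, sum = 116
Change 2: A[2] -17 -> 19, delta = 36, sum = 152
Change 3: A[5] 7 -> -12, delta = -19, sum = 133

Answer: 133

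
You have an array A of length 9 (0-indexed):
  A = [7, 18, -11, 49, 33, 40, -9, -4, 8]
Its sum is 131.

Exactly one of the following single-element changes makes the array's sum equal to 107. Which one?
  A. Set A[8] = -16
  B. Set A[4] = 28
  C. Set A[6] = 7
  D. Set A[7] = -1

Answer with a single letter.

Answer: A

Derivation:
Option A: A[8] 8->-16, delta=-24, new_sum=131+(-24)=107 <-- matches target
Option B: A[4] 33->28, delta=-5, new_sum=131+(-5)=126
Option C: A[6] -9->7, delta=16, new_sum=131+(16)=147
Option D: A[7] -4->-1, delta=3, new_sum=131+(3)=134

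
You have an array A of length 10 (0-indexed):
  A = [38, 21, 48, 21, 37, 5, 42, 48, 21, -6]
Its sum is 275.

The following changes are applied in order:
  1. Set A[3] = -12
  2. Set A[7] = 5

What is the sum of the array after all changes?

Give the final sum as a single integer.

Initial sum: 275
Change 1: A[3] 21 -> -12, delta = -33, sum = 242
Change 2: A[7] 48 -> 5, delta = -43, sum = 199

Answer: 199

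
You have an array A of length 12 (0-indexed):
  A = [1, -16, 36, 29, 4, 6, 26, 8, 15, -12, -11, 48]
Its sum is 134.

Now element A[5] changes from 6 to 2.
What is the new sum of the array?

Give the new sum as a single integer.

Old value at index 5: 6
New value at index 5: 2
Delta = 2 - 6 = -4
New sum = old_sum + delta = 134 + (-4) = 130

Answer: 130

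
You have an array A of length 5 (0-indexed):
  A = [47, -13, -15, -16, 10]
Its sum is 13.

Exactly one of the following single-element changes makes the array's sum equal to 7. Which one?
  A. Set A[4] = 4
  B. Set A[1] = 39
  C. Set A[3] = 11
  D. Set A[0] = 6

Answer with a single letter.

Option A: A[4] 10->4, delta=-6, new_sum=13+(-6)=7 <-- matches target
Option B: A[1] -13->39, delta=52, new_sum=13+(52)=65
Option C: A[3] -16->11, delta=27, new_sum=13+(27)=40
Option D: A[0] 47->6, delta=-41, new_sum=13+(-41)=-28

Answer: A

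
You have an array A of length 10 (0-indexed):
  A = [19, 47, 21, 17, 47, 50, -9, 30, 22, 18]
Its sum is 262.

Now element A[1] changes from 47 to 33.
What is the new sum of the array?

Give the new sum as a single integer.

Old value at index 1: 47
New value at index 1: 33
Delta = 33 - 47 = -14
New sum = old_sum + delta = 262 + (-14) = 248

Answer: 248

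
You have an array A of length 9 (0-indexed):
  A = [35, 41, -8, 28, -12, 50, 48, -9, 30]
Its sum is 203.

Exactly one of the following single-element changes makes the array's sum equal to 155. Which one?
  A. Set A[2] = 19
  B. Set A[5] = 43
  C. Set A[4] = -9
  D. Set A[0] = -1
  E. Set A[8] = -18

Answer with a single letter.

Answer: E

Derivation:
Option A: A[2] -8->19, delta=27, new_sum=203+(27)=230
Option B: A[5] 50->43, delta=-7, new_sum=203+(-7)=196
Option C: A[4] -12->-9, delta=3, new_sum=203+(3)=206
Option D: A[0] 35->-1, delta=-36, new_sum=203+(-36)=167
Option E: A[8] 30->-18, delta=-48, new_sum=203+(-48)=155 <-- matches target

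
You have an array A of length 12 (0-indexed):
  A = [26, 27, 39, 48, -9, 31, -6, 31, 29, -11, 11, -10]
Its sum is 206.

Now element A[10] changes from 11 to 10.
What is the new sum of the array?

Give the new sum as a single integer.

Answer: 205

Derivation:
Old value at index 10: 11
New value at index 10: 10
Delta = 10 - 11 = -1
New sum = old_sum + delta = 206 + (-1) = 205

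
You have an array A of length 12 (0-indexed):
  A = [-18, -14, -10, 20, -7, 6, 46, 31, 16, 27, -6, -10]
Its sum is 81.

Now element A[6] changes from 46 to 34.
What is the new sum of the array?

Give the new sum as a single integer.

Answer: 69

Derivation:
Old value at index 6: 46
New value at index 6: 34
Delta = 34 - 46 = -12
New sum = old_sum + delta = 81 + (-12) = 69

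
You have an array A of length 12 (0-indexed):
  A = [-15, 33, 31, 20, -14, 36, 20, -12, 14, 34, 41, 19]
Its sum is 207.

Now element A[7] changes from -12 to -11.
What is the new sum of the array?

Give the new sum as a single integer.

Old value at index 7: -12
New value at index 7: -11
Delta = -11 - -12 = 1
New sum = old_sum + delta = 207 + (1) = 208

Answer: 208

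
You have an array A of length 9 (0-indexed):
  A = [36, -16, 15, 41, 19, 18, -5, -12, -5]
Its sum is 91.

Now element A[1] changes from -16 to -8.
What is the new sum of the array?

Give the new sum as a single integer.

Answer: 99

Derivation:
Old value at index 1: -16
New value at index 1: -8
Delta = -8 - -16 = 8
New sum = old_sum + delta = 91 + (8) = 99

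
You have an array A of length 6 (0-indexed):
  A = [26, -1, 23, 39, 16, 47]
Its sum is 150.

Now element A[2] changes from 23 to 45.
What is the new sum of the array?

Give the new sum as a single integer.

Old value at index 2: 23
New value at index 2: 45
Delta = 45 - 23 = 22
New sum = old_sum + delta = 150 + (22) = 172

Answer: 172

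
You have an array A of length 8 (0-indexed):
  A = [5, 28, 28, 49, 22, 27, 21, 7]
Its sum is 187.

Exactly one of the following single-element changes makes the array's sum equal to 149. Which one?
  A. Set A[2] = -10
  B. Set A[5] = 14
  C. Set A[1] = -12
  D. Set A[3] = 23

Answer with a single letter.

Answer: A

Derivation:
Option A: A[2] 28->-10, delta=-38, new_sum=187+(-38)=149 <-- matches target
Option B: A[5] 27->14, delta=-13, new_sum=187+(-13)=174
Option C: A[1] 28->-12, delta=-40, new_sum=187+(-40)=147
Option D: A[3] 49->23, delta=-26, new_sum=187+(-26)=161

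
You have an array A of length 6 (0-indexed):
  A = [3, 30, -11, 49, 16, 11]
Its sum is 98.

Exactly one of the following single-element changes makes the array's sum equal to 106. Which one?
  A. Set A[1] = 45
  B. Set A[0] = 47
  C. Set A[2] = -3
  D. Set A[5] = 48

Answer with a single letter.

Option A: A[1] 30->45, delta=15, new_sum=98+(15)=113
Option B: A[0] 3->47, delta=44, new_sum=98+(44)=142
Option C: A[2] -11->-3, delta=8, new_sum=98+(8)=106 <-- matches target
Option D: A[5] 11->48, delta=37, new_sum=98+(37)=135

Answer: C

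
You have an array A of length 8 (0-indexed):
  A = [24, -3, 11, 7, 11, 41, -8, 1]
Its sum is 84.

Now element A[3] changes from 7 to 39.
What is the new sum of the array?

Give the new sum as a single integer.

Answer: 116

Derivation:
Old value at index 3: 7
New value at index 3: 39
Delta = 39 - 7 = 32
New sum = old_sum + delta = 84 + (32) = 116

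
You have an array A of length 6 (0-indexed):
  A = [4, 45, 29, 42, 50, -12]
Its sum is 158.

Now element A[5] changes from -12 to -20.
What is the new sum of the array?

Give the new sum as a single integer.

Old value at index 5: -12
New value at index 5: -20
Delta = -20 - -12 = -8
New sum = old_sum + delta = 158 + (-8) = 150

Answer: 150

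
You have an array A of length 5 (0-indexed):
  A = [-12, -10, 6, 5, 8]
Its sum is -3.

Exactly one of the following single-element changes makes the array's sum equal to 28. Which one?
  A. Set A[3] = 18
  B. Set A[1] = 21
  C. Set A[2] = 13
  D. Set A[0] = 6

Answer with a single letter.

Answer: B

Derivation:
Option A: A[3] 5->18, delta=13, new_sum=-3+(13)=10
Option B: A[1] -10->21, delta=31, new_sum=-3+(31)=28 <-- matches target
Option C: A[2] 6->13, delta=7, new_sum=-3+(7)=4
Option D: A[0] -12->6, delta=18, new_sum=-3+(18)=15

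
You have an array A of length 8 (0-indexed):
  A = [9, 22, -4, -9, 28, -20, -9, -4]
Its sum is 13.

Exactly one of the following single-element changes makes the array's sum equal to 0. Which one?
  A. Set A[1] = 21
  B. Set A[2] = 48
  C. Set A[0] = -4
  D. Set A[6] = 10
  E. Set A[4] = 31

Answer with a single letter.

Option A: A[1] 22->21, delta=-1, new_sum=13+(-1)=12
Option B: A[2] -4->48, delta=52, new_sum=13+(52)=65
Option C: A[0] 9->-4, delta=-13, new_sum=13+(-13)=0 <-- matches target
Option D: A[6] -9->10, delta=19, new_sum=13+(19)=32
Option E: A[4] 28->31, delta=3, new_sum=13+(3)=16

Answer: C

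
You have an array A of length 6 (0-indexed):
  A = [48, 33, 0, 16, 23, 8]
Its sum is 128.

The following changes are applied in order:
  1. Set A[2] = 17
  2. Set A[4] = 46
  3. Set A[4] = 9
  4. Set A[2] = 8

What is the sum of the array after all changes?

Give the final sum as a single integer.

Initial sum: 128
Change 1: A[2] 0 -> 17, delta = 17, sum = 145
Change 2: A[4] 23 -> 46, delta = 23, sum = 168
Change 3: A[4] 46 -> 9, delta = -37, sum = 131
Change 4: A[2] 17 -> 8, delta = -9, sum = 122

Answer: 122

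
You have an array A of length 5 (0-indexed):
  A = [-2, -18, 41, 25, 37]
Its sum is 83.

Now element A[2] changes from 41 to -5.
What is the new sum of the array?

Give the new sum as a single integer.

Old value at index 2: 41
New value at index 2: -5
Delta = -5 - 41 = -46
New sum = old_sum + delta = 83 + (-46) = 37

Answer: 37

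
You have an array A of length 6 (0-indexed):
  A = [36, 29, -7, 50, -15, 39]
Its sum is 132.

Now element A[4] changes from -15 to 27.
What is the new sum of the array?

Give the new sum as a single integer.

Old value at index 4: -15
New value at index 4: 27
Delta = 27 - -15 = 42
New sum = old_sum + delta = 132 + (42) = 174

Answer: 174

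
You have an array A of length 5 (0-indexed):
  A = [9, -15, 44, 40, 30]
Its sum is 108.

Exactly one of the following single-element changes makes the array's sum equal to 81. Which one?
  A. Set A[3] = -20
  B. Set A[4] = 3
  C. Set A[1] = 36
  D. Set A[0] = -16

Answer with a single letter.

Option A: A[3] 40->-20, delta=-60, new_sum=108+(-60)=48
Option B: A[4] 30->3, delta=-27, new_sum=108+(-27)=81 <-- matches target
Option C: A[1] -15->36, delta=51, new_sum=108+(51)=159
Option D: A[0] 9->-16, delta=-25, new_sum=108+(-25)=83

Answer: B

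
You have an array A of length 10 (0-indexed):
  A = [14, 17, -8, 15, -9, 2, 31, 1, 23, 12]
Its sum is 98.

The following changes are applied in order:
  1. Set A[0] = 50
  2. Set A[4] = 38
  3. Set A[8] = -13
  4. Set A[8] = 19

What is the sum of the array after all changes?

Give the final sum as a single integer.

Initial sum: 98
Change 1: A[0] 14 -> 50, delta = 36, sum = 134
Change 2: A[4] -9 -> 38, delta = 47, sum = 181
Change 3: A[8] 23 -> -13, delta = -36, sum = 145
Change 4: A[8] -13 -> 19, delta = 32, sum = 177

Answer: 177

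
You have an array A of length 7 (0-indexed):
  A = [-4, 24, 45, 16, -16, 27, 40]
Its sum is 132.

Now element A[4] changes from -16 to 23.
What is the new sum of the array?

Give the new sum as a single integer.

Old value at index 4: -16
New value at index 4: 23
Delta = 23 - -16 = 39
New sum = old_sum + delta = 132 + (39) = 171

Answer: 171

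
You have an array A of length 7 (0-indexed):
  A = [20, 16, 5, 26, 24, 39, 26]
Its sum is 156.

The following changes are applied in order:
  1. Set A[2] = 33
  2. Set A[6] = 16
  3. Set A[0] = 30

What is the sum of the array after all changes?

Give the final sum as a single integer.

Initial sum: 156
Change 1: A[2] 5 -> 33, delta = 28, sum = 184
Change 2: A[6] 26 -> 16, delta = -10, sum = 174
Change 3: A[0] 20 -> 30, delta = 10, sum = 184

Answer: 184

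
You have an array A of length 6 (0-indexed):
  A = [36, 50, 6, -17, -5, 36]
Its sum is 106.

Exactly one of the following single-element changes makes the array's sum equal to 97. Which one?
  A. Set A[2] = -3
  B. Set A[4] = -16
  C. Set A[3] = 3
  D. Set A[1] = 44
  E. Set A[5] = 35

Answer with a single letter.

Answer: A

Derivation:
Option A: A[2] 6->-3, delta=-9, new_sum=106+(-9)=97 <-- matches target
Option B: A[4] -5->-16, delta=-11, new_sum=106+(-11)=95
Option C: A[3] -17->3, delta=20, new_sum=106+(20)=126
Option D: A[1] 50->44, delta=-6, new_sum=106+(-6)=100
Option E: A[5] 36->35, delta=-1, new_sum=106+(-1)=105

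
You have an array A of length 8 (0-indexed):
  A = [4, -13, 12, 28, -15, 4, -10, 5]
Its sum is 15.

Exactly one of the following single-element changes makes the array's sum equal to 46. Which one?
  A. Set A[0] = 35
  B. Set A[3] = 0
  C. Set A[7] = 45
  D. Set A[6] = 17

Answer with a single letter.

Option A: A[0] 4->35, delta=31, new_sum=15+(31)=46 <-- matches target
Option B: A[3] 28->0, delta=-28, new_sum=15+(-28)=-13
Option C: A[7] 5->45, delta=40, new_sum=15+(40)=55
Option D: A[6] -10->17, delta=27, new_sum=15+(27)=42

Answer: A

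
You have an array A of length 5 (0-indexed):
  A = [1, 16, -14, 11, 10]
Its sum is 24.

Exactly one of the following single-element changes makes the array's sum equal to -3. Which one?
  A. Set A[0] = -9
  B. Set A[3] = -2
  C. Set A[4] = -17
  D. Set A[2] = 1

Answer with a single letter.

Option A: A[0] 1->-9, delta=-10, new_sum=24+(-10)=14
Option B: A[3] 11->-2, delta=-13, new_sum=24+(-13)=11
Option C: A[4] 10->-17, delta=-27, new_sum=24+(-27)=-3 <-- matches target
Option D: A[2] -14->1, delta=15, new_sum=24+(15)=39

Answer: C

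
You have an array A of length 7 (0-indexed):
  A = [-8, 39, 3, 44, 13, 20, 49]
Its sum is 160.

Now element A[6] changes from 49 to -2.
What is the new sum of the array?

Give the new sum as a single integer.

Answer: 109

Derivation:
Old value at index 6: 49
New value at index 6: -2
Delta = -2 - 49 = -51
New sum = old_sum + delta = 160 + (-51) = 109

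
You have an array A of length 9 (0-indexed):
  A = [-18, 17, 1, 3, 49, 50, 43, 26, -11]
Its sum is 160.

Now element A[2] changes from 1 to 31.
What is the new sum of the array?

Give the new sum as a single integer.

Answer: 190

Derivation:
Old value at index 2: 1
New value at index 2: 31
Delta = 31 - 1 = 30
New sum = old_sum + delta = 160 + (30) = 190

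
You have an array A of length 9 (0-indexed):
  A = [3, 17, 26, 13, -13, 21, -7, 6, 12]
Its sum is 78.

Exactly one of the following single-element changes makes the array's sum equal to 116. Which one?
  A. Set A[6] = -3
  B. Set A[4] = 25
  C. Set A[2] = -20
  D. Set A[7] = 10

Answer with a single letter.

Answer: B

Derivation:
Option A: A[6] -7->-3, delta=4, new_sum=78+(4)=82
Option B: A[4] -13->25, delta=38, new_sum=78+(38)=116 <-- matches target
Option C: A[2] 26->-20, delta=-46, new_sum=78+(-46)=32
Option D: A[7] 6->10, delta=4, new_sum=78+(4)=82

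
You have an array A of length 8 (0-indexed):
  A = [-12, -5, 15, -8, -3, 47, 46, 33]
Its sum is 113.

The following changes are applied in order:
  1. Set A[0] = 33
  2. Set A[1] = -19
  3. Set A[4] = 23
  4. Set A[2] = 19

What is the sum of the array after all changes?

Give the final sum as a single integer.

Initial sum: 113
Change 1: A[0] -12 -> 33, delta = 45, sum = 158
Change 2: A[1] -5 -> -19, delta = -14, sum = 144
Change 3: A[4] -3 -> 23, delta = 26, sum = 170
Change 4: A[2] 15 -> 19, delta = 4, sum = 174

Answer: 174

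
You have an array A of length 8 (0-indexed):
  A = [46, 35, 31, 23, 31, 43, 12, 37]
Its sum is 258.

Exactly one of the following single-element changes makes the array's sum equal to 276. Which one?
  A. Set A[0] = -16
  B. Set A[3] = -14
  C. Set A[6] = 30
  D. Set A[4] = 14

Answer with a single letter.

Answer: C

Derivation:
Option A: A[0] 46->-16, delta=-62, new_sum=258+(-62)=196
Option B: A[3] 23->-14, delta=-37, new_sum=258+(-37)=221
Option C: A[6] 12->30, delta=18, new_sum=258+(18)=276 <-- matches target
Option D: A[4] 31->14, delta=-17, new_sum=258+(-17)=241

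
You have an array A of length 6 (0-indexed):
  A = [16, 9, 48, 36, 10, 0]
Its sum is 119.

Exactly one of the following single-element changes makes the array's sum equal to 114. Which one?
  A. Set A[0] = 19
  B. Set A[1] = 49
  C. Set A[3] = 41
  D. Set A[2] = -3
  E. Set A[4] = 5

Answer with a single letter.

Answer: E

Derivation:
Option A: A[0] 16->19, delta=3, new_sum=119+(3)=122
Option B: A[1] 9->49, delta=40, new_sum=119+(40)=159
Option C: A[3] 36->41, delta=5, new_sum=119+(5)=124
Option D: A[2] 48->-3, delta=-51, new_sum=119+(-51)=68
Option E: A[4] 10->5, delta=-5, new_sum=119+(-5)=114 <-- matches target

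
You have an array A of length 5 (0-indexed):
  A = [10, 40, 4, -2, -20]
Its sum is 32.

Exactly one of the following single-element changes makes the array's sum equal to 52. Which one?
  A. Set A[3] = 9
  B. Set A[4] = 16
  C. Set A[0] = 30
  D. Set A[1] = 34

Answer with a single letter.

Option A: A[3] -2->9, delta=11, new_sum=32+(11)=43
Option B: A[4] -20->16, delta=36, new_sum=32+(36)=68
Option C: A[0] 10->30, delta=20, new_sum=32+(20)=52 <-- matches target
Option D: A[1] 40->34, delta=-6, new_sum=32+(-6)=26

Answer: C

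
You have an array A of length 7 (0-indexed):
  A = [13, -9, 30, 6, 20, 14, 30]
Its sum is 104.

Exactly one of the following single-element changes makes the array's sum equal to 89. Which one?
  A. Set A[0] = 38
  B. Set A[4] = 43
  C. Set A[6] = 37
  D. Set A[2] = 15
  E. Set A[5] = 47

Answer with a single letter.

Option A: A[0] 13->38, delta=25, new_sum=104+(25)=129
Option B: A[4] 20->43, delta=23, new_sum=104+(23)=127
Option C: A[6] 30->37, delta=7, new_sum=104+(7)=111
Option D: A[2] 30->15, delta=-15, new_sum=104+(-15)=89 <-- matches target
Option E: A[5] 14->47, delta=33, new_sum=104+(33)=137

Answer: D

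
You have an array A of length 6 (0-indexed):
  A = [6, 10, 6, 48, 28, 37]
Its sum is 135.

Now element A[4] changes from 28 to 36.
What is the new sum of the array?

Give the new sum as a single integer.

Old value at index 4: 28
New value at index 4: 36
Delta = 36 - 28 = 8
New sum = old_sum + delta = 135 + (8) = 143

Answer: 143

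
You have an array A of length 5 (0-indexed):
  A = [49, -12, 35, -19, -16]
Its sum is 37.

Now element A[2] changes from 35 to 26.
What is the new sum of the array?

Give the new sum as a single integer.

Old value at index 2: 35
New value at index 2: 26
Delta = 26 - 35 = -9
New sum = old_sum + delta = 37 + (-9) = 28

Answer: 28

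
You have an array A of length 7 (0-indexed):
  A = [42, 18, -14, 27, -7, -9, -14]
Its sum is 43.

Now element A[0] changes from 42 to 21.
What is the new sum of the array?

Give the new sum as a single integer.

Old value at index 0: 42
New value at index 0: 21
Delta = 21 - 42 = -21
New sum = old_sum + delta = 43 + (-21) = 22

Answer: 22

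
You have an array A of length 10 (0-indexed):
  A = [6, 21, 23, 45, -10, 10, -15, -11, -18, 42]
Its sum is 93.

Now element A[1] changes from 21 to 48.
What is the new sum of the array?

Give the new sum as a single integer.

Old value at index 1: 21
New value at index 1: 48
Delta = 48 - 21 = 27
New sum = old_sum + delta = 93 + (27) = 120

Answer: 120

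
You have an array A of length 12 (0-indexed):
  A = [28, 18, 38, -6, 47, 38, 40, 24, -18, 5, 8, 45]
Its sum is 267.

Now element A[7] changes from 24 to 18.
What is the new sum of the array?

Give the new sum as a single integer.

Old value at index 7: 24
New value at index 7: 18
Delta = 18 - 24 = -6
New sum = old_sum + delta = 267 + (-6) = 261

Answer: 261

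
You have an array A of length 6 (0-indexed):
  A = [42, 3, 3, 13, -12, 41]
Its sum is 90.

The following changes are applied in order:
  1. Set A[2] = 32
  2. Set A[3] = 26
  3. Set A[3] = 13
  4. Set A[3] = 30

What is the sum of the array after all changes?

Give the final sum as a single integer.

Initial sum: 90
Change 1: A[2] 3 -> 32, delta = 29, sum = 119
Change 2: A[3] 13 -> 26, delta = 13, sum = 132
Change 3: A[3] 26 -> 13, delta = -13, sum = 119
Change 4: A[3] 13 -> 30, delta = 17, sum = 136

Answer: 136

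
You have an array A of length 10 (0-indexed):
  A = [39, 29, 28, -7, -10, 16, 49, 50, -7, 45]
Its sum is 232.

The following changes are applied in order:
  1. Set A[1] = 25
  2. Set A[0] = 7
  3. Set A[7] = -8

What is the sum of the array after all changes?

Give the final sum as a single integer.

Initial sum: 232
Change 1: A[1] 29 -> 25, delta = -4, sum = 228
Change 2: A[0] 39 -> 7, delta = -32, sum = 196
Change 3: A[7] 50 -> -8, delta = -58, sum = 138

Answer: 138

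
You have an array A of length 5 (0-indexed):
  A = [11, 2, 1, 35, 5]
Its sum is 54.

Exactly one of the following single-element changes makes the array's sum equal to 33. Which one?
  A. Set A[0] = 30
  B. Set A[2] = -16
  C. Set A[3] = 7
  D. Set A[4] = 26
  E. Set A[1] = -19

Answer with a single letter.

Answer: E

Derivation:
Option A: A[0] 11->30, delta=19, new_sum=54+(19)=73
Option B: A[2] 1->-16, delta=-17, new_sum=54+(-17)=37
Option C: A[3] 35->7, delta=-28, new_sum=54+(-28)=26
Option D: A[4] 5->26, delta=21, new_sum=54+(21)=75
Option E: A[1] 2->-19, delta=-21, new_sum=54+(-21)=33 <-- matches target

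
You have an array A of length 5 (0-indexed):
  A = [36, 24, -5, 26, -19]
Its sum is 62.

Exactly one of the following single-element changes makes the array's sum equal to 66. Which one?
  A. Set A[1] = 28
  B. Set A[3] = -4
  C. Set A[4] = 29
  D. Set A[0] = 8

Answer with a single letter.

Option A: A[1] 24->28, delta=4, new_sum=62+(4)=66 <-- matches target
Option B: A[3] 26->-4, delta=-30, new_sum=62+(-30)=32
Option C: A[4] -19->29, delta=48, new_sum=62+(48)=110
Option D: A[0] 36->8, delta=-28, new_sum=62+(-28)=34

Answer: A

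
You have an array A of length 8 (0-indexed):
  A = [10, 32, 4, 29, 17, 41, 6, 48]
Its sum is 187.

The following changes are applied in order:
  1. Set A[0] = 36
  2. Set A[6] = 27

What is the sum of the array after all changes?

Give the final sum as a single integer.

Initial sum: 187
Change 1: A[0] 10 -> 36, delta = 26, sum = 213
Change 2: A[6] 6 -> 27, delta = 21, sum = 234

Answer: 234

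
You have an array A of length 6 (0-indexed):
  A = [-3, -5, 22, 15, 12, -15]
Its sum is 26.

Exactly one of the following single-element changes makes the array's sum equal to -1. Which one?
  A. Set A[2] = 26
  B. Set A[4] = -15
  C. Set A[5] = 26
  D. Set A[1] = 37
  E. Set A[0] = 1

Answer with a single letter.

Option A: A[2] 22->26, delta=4, new_sum=26+(4)=30
Option B: A[4] 12->-15, delta=-27, new_sum=26+(-27)=-1 <-- matches target
Option C: A[5] -15->26, delta=41, new_sum=26+(41)=67
Option D: A[1] -5->37, delta=42, new_sum=26+(42)=68
Option E: A[0] -3->1, delta=4, new_sum=26+(4)=30

Answer: B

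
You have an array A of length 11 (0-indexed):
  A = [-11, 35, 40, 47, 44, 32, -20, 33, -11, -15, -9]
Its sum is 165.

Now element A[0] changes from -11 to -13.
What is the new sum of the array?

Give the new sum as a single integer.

Answer: 163

Derivation:
Old value at index 0: -11
New value at index 0: -13
Delta = -13 - -11 = -2
New sum = old_sum + delta = 165 + (-2) = 163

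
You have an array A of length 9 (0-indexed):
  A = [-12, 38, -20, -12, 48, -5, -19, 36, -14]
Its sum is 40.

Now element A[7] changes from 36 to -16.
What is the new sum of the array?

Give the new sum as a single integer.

Answer: -12

Derivation:
Old value at index 7: 36
New value at index 7: -16
Delta = -16 - 36 = -52
New sum = old_sum + delta = 40 + (-52) = -12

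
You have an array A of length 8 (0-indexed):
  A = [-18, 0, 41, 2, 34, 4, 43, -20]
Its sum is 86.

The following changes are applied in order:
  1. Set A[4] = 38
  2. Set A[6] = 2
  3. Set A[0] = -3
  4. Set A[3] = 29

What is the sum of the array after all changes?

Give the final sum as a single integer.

Answer: 91

Derivation:
Initial sum: 86
Change 1: A[4] 34 -> 38, delta = 4, sum = 90
Change 2: A[6] 43 -> 2, delta = -41, sum = 49
Change 3: A[0] -18 -> -3, delta = 15, sum = 64
Change 4: A[3] 2 -> 29, delta = 27, sum = 91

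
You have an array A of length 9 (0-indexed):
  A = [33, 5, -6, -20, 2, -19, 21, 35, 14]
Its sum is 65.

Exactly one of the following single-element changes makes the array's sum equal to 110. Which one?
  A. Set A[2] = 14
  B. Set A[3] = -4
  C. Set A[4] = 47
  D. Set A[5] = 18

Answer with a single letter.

Answer: C

Derivation:
Option A: A[2] -6->14, delta=20, new_sum=65+(20)=85
Option B: A[3] -20->-4, delta=16, new_sum=65+(16)=81
Option C: A[4] 2->47, delta=45, new_sum=65+(45)=110 <-- matches target
Option D: A[5] -19->18, delta=37, new_sum=65+(37)=102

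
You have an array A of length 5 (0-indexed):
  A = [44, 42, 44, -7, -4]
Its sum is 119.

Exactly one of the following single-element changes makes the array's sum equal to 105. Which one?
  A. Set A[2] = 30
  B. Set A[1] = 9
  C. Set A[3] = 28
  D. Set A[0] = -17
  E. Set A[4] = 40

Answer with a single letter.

Answer: A

Derivation:
Option A: A[2] 44->30, delta=-14, new_sum=119+(-14)=105 <-- matches target
Option B: A[1] 42->9, delta=-33, new_sum=119+(-33)=86
Option C: A[3] -7->28, delta=35, new_sum=119+(35)=154
Option D: A[0] 44->-17, delta=-61, new_sum=119+(-61)=58
Option E: A[4] -4->40, delta=44, new_sum=119+(44)=163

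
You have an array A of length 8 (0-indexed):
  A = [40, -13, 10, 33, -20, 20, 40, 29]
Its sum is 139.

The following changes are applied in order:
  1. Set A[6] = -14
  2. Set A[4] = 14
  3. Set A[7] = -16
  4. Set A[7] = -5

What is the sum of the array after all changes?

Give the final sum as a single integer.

Answer: 85

Derivation:
Initial sum: 139
Change 1: A[6] 40 -> -14, delta = -54, sum = 85
Change 2: A[4] -20 -> 14, delta = 34, sum = 119
Change 3: A[7] 29 -> -16, delta = -45, sum = 74
Change 4: A[7] -16 -> -5, delta = 11, sum = 85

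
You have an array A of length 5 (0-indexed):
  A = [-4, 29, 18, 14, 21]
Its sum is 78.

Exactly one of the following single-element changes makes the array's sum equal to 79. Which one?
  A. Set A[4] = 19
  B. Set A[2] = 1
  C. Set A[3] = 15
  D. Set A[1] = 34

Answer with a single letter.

Answer: C

Derivation:
Option A: A[4] 21->19, delta=-2, new_sum=78+(-2)=76
Option B: A[2] 18->1, delta=-17, new_sum=78+(-17)=61
Option C: A[3] 14->15, delta=1, new_sum=78+(1)=79 <-- matches target
Option D: A[1] 29->34, delta=5, new_sum=78+(5)=83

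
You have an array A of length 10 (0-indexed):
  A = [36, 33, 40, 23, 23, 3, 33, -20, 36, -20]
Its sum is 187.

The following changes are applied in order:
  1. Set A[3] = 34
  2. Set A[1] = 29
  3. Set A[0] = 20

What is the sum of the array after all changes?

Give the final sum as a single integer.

Initial sum: 187
Change 1: A[3] 23 -> 34, delta = 11, sum = 198
Change 2: A[1] 33 -> 29, delta = -4, sum = 194
Change 3: A[0] 36 -> 20, delta = -16, sum = 178

Answer: 178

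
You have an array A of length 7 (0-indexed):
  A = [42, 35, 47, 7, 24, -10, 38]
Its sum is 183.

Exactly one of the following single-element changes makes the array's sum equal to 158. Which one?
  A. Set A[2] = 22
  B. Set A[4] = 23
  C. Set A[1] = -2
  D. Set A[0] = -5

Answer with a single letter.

Answer: A

Derivation:
Option A: A[2] 47->22, delta=-25, new_sum=183+(-25)=158 <-- matches target
Option B: A[4] 24->23, delta=-1, new_sum=183+(-1)=182
Option C: A[1] 35->-2, delta=-37, new_sum=183+(-37)=146
Option D: A[0] 42->-5, delta=-47, new_sum=183+(-47)=136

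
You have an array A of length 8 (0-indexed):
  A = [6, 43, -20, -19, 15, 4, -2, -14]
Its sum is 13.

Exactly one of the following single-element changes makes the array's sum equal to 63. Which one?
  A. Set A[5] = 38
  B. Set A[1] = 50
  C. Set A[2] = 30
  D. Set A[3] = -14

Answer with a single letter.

Answer: C

Derivation:
Option A: A[5] 4->38, delta=34, new_sum=13+(34)=47
Option B: A[1] 43->50, delta=7, new_sum=13+(7)=20
Option C: A[2] -20->30, delta=50, new_sum=13+(50)=63 <-- matches target
Option D: A[3] -19->-14, delta=5, new_sum=13+(5)=18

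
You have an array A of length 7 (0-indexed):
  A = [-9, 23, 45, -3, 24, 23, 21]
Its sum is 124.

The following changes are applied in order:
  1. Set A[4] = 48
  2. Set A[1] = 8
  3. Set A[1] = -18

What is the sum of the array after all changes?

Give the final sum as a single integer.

Answer: 107

Derivation:
Initial sum: 124
Change 1: A[4] 24 -> 48, delta = 24, sum = 148
Change 2: A[1] 23 -> 8, delta = -15, sum = 133
Change 3: A[1] 8 -> -18, delta = -26, sum = 107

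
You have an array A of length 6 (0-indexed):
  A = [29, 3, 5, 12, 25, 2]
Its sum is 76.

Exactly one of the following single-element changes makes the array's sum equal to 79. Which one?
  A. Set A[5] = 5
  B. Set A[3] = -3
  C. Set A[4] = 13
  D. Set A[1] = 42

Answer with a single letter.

Answer: A

Derivation:
Option A: A[5] 2->5, delta=3, new_sum=76+(3)=79 <-- matches target
Option B: A[3] 12->-3, delta=-15, new_sum=76+(-15)=61
Option C: A[4] 25->13, delta=-12, new_sum=76+(-12)=64
Option D: A[1] 3->42, delta=39, new_sum=76+(39)=115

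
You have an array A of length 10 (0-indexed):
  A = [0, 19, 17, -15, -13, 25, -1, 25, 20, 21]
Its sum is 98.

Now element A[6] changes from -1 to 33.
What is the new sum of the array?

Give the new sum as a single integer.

Answer: 132

Derivation:
Old value at index 6: -1
New value at index 6: 33
Delta = 33 - -1 = 34
New sum = old_sum + delta = 98 + (34) = 132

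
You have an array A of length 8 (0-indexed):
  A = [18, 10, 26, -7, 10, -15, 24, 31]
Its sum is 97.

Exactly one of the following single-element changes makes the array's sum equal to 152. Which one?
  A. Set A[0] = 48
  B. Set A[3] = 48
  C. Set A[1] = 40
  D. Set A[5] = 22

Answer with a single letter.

Option A: A[0] 18->48, delta=30, new_sum=97+(30)=127
Option B: A[3] -7->48, delta=55, new_sum=97+(55)=152 <-- matches target
Option C: A[1] 10->40, delta=30, new_sum=97+(30)=127
Option D: A[5] -15->22, delta=37, new_sum=97+(37)=134

Answer: B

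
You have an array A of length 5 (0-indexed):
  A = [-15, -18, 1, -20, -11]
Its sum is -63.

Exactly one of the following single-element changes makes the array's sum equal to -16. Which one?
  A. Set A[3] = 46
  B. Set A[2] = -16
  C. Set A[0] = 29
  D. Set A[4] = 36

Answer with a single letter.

Answer: D

Derivation:
Option A: A[3] -20->46, delta=66, new_sum=-63+(66)=3
Option B: A[2] 1->-16, delta=-17, new_sum=-63+(-17)=-80
Option C: A[0] -15->29, delta=44, new_sum=-63+(44)=-19
Option D: A[4] -11->36, delta=47, new_sum=-63+(47)=-16 <-- matches target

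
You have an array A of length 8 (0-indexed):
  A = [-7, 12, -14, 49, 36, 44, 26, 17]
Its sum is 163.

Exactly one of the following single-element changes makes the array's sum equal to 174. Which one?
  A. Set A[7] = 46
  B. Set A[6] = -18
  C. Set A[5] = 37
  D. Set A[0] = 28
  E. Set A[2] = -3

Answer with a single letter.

Option A: A[7] 17->46, delta=29, new_sum=163+(29)=192
Option B: A[6] 26->-18, delta=-44, new_sum=163+(-44)=119
Option C: A[5] 44->37, delta=-7, new_sum=163+(-7)=156
Option D: A[0] -7->28, delta=35, new_sum=163+(35)=198
Option E: A[2] -14->-3, delta=11, new_sum=163+(11)=174 <-- matches target

Answer: E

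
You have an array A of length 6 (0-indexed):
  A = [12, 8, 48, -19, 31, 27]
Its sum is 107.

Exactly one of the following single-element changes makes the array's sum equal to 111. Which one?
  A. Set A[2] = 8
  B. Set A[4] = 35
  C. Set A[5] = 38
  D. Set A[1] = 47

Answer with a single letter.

Answer: B

Derivation:
Option A: A[2] 48->8, delta=-40, new_sum=107+(-40)=67
Option B: A[4] 31->35, delta=4, new_sum=107+(4)=111 <-- matches target
Option C: A[5] 27->38, delta=11, new_sum=107+(11)=118
Option D: A[1] 8->47, delta=39, new_sum=107+(39)=146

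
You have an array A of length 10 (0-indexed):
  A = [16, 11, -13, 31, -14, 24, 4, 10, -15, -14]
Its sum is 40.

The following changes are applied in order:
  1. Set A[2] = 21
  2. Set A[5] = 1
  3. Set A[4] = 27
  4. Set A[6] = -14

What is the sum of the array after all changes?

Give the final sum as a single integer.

Initial sum: 40
Change 1: A[2] -13 -> 21, delta = 34, sum = 74
Change 2: A[5] 24 -> 1, delta = -23, sum = 51
Change 3: A[4] -14 -> 27, delta = 41, sum = 92
Change 4: A[6] 4 -> -14, delta = -18, sum = 74

Answer: 74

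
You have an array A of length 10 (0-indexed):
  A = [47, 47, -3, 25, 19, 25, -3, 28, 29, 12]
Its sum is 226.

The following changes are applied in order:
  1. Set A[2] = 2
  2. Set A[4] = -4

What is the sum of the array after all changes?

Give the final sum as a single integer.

Answer: 208

Derivation:
Initial sum: 226
Change 1: A[2] -3 -> 2, delta = 5, sum = 231
Change 2: A[4] 19 -> -4, delta = -23, sum = 208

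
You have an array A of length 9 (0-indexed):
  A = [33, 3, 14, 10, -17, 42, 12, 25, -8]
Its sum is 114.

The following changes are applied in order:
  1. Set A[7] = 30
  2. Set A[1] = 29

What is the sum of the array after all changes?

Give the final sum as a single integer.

Initial sum: 114
Change 1: A[7] 25 -> 30, delta = 5, sum = 119
Change 2: A[1] 3 -> 29, delta = 26, sum = 145

Answer: 145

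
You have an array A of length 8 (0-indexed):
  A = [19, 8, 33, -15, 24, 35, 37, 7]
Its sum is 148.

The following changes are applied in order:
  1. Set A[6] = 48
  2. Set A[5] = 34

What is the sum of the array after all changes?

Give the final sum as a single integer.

Answer: 158

Derivation:
Initial sum: 148
Change 1: A[6] 37 -> 48, delta = 11, sum = 159
Change 2: A[5] 35 -> 34, delta = -1, sum = 158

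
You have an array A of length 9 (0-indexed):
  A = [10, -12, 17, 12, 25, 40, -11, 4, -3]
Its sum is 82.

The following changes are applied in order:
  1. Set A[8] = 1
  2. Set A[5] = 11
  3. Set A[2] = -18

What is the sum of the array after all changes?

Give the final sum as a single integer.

Answer: 22

Derivation:
Initial sum: 82
Change 1: A[8] -3 -> 1, delta = 4, sum = 86
Change 2: A[5] 40 -> 11, delta = -29, sum = 57
Change 3: A[2] 17 -> -18, delta = -35, sum = 22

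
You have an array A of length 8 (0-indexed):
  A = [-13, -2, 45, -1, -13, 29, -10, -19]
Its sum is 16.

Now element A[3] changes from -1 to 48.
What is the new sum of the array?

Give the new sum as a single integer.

Answer: 65

Derivation:
Old value at index 3: -1
New value at index 3: 48
Delta = 48 - -1 = 49
New sum = old_sum + delta = 16 + (49) = 65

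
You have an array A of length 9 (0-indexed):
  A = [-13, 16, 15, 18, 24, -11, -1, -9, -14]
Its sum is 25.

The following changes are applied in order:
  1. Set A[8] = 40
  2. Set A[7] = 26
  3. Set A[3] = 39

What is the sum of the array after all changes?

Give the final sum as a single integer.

Answer: 135

Derivation:
Initial sum: 25
Change 1: A[8] -14 -> 40, delta = 54, sum = 79
Change 2: A[7] -9 -> 26, delta = 35, sum = 114
Change 3: A[3] 18 -> 39, delta = 21, sum = 135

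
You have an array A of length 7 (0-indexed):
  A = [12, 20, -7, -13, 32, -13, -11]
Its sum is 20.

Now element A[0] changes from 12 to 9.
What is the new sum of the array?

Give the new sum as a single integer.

Old value at index 0: 12
New value at index 0: 9
Delta = 9 - 12 = -3
New sum = old_sum + delta = 20 + (-3) = 17

Answer: 17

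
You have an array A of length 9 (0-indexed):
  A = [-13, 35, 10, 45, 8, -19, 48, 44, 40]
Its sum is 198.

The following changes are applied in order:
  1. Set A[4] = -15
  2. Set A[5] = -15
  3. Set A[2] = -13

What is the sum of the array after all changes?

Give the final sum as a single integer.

Initial sum: 198
Change 1: A[4] 8 -> -15, delta = -23, sum = 175
Change 2: A[5] -19 -> -15, delta = 4, sum = 179
Change 3: A[2] 10 -> -13, delta = -23, sum = 156

Answer: 156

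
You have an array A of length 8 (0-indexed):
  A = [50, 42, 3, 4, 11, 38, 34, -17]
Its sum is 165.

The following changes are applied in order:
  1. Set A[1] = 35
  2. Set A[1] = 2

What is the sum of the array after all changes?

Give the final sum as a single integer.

Initial sum: 165
Change 1: A[1] 42 -> 35, delta = -7, sum = 158
Change 2: A[1] 35 -> 2, delta = -33, sum = 125

Answer: 125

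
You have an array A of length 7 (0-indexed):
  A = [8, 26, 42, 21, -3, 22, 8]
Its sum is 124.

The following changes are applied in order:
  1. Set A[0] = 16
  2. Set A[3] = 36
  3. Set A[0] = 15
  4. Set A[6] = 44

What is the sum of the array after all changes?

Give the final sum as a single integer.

Answer: 182

Derivation:
Initial sum: 124
Change 1: A[0] 8 -> 16, delta = 8, sum = 132
Change 2: A[3] 21 -> 36, delta = 15, sum = 147
Change 3: A[0] 16 -> 15, delta = -1, sum = 146
Change 4: A[6] 8 -> 44, delta = 36, sum = 182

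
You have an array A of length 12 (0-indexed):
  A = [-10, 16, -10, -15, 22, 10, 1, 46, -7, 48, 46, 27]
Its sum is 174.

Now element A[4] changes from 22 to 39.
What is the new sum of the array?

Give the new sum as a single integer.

Old value at index 4: 22
New value at index 4: 39
Delta = 39 - 22 = 17
New sum = old_sum + delta = 174 + (17) = 191

Answer: 191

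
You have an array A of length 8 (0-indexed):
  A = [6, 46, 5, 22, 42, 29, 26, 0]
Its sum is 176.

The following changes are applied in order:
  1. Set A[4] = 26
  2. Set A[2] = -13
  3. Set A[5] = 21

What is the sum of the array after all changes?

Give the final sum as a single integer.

Initial sum: 176
Change 1: A[4] 42 -> 26, delta = -16, sum = 160
Change 2: A[2] 5 -> -13, delta = -18, sum = 142
Change 3: A[5] 29 -> 21, delta = -8, sum = 134

Answer: 134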